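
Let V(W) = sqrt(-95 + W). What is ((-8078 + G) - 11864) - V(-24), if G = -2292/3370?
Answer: -33603416/1685 - I*sqrt(119) ≈ -19943.0 - 10.909*I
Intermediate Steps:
G = -1146/1685 (G = -2292*1/3370 = -1146/1685 ≈ -0.68012)
((-8078 + G) - 11864) - V(-24) = ((-8078 - 1146/1685) - 11864) - sqrt(-95 - 24) = (-13612576/1685 - 11864) - sqrt(-119) = -33603416/1685 - I*sqrt(119)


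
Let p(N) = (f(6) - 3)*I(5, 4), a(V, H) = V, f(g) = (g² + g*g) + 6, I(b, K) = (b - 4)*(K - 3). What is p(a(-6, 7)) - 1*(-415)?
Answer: 490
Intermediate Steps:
I(b, K) = (-4 + b)*(-3 + K)
f(g) = 6 + 2*g² (f(g) = (g² + g²) + 6 = 2*g² + 6 = 6 + 2*g²)
p(N) = 75 (p(N) = ((6 + 2*6²) - 3)*(12 - 4*4 - 3*5 + 4*5) = ((6 + 2*36) - 3)*(12 - 16 - 15 + 20) = ((6 + 72) - 3)*1 = (78 - 3)*1 = 75*1 = 75)
p(a(-6, 7)) - 1*(-415) = 75 - 1*(-415) = 75 + 415 = 490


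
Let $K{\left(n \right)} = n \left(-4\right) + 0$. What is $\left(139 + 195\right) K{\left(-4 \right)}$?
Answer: $5344$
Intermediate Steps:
$K{\left(n \right)} = - 4 n$ ($K{\left(n \right)} = - 4 n + 0 = - 4 n$)
$\left(139 + 195\right) K{\left(-4 \right)} = \left(139 + 195\right) \left(\left(-4\right) \left(-4\right)\right) = 334 \cdot 16 = 5344$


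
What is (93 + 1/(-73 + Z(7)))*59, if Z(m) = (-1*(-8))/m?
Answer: 2759548/503 ≈ 5486.2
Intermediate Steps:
Z(m) = 8/m
(93 + 1/(-73 + Z(7)))*59 = (93 + 1/(-73 + 8/7))*59 = (93 + 1/(-503/7))*59 = (93 - 7/503)*59 = (46772/503)*59 = 2759548/503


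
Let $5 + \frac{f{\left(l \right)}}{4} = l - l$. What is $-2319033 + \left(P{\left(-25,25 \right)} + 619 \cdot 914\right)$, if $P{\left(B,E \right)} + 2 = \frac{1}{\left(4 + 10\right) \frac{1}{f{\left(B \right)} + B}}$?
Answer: $- \frac{24545811}{14} \approx -1.7533 \cdot 10^{6}$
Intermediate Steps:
$f{\left(l \right)} = -20$ ($f{\left(l \right)} = -20 + 4 \left(l - l\right) = -20 + 4 \cdot 0 = -20 + 0 = -20$)
$P{\left(B,E \right)} = - \frac{24}{7} + \frac{B}{14}$ ($P{\left(B,E \right)} = -2 + \frac{1}{\left(4 + 10\right) \frac{1}{-20 + B}} = -2 + \frac{1}{14 \frac{1}{-20 + B}} = -2 + \left(- \frac{10}{7} + \frac{B}{14}\right) = - \frac{24}{7} + \frac{B}{14}$)
$-2319033 + \left(P{\left(-25,25 \right)} + 619 \cdot 914\right) = -2319033 + \left(\left(- \frac{24}{7} + \frac{1}{14} \left(-25\right)\right) + 619 \cdot 914\right) = -2319033 + \left(\left(- \frac{24}{7} - \frac{25}{14}\right) + 565766\right) = -2319033 + \left(- \frac{73}{14} + 565766\right) = -2319033 + \frac{7920651}{14} = - \frac{24545811}{14}$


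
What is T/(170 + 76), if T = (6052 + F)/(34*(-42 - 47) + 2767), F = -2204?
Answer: -52/861 ≈ -0.060395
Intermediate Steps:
T = -104/7 (T = (6052 - 2204)/(34*(-42 - 47) + 2767) = 3848/(34*(-89) + 2767) = 3848/(-3026 + 2767) = 3848/(-259) = 3848*(-1/259) = -104/7 ≈ -14.857)
T/(170 + 76) = -104/(7*(170 + 76)) = -104/7/246 = -104/7*1/246 = -52/861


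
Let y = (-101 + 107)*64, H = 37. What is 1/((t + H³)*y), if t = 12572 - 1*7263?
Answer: 1/21489408 ≈ 4.6535e-8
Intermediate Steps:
t = 5309 (t = 12572 - 7263 = 5309)
y = 384 (y = 6*64 = 384)
1/((t + H³)*y) = 1/((5309 + 37³)*384) = (1/384)/(5309 + 50653) = (1/384)/55962 = (1/55962)*(1/384) = 1/21489408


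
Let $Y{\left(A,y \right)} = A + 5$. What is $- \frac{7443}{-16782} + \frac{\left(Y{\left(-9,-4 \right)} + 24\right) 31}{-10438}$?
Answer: $\frac{11214199}{29195086} \approx 0.38411$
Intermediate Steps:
$Y{\left(A,y \right)} = 5 + A$
$- \frac{7443}{-16782} + \frac{\left(Y{\left(-9,-4 \right)} + 24\right) 31}{-10438} = - \frac{7443}{-16782} + \frac{\left(\left(5 - 9\right) + 24\right) 31}{-10438} = \left(-7443\right) \left(- \frac{1}{16782}\right) + \left(-4 + 24\right) 31 \left(- \frac{1}{10438}\right) = \frac{2481}{5594} + 20 \cdot 31 \left(- \frac{1}{10438}\right) = \frac{2481}{5594} + 620 \left(- \frac{1}{10438}\right) = \frac{2481}{5594} - \frac{310}{5219} = \frac{11214199}{29195086}$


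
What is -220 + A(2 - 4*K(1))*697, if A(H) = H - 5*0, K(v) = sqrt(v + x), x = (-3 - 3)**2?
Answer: 1174 - 2788*sqrt(37) ≈ -15785.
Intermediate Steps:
x = 36 (x = (-6)**2 = 36)
K(v) = sqrt(36 + v) (K(v) = sqrt(v + 36) = sqrt(36 + v))
A(H) = H (A(H) = H + 0 = H)
-220 + A(2 - 4*K(1))*697 = -220 + (2 - 4*sqrt(36 + 1))*697 = -220 + (2 - 4*sqrt(37))*697 = -220 + (1394 - 2788*sqrt(37)) = 1174 - 2788*sqrt(37)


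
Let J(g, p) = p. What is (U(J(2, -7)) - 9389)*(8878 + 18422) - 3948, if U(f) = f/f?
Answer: -256296348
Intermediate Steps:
U(f) = 1
(U(J(2, -7)) - 9389)*(8878 + 18422) - 3948 = (1 - 9389)*(8878 + 18422) - 3948 = -9388*27300 - 3948 = -256292400 - 3948 = -256296348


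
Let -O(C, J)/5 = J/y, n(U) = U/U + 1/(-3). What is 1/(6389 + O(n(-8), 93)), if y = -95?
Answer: 19/121484 ≈ 0.00015640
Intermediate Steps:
n(U) = 2/3 (n(U) = 1 + 1*(-1/3) = 1 - 1/3 = 2/3)
O(C, J) = J/19 (O(C, J) = -5*J/(-95) = -5*J*(-1)/95 = -(-1)*J/19 = J/19)
1/(6389 + O(n(-8), 93)) = 1/(6389 + (1/19)*93) = 1/(6389 + 93/19) = 1/(121484/19) = 19/121484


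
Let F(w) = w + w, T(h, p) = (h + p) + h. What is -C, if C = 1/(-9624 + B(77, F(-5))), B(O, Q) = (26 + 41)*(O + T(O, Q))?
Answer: -1/5183 ≈ -0.00019294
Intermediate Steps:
T(h, p) = p + 2*h
F(w) = 2*w
B(O, Q) = 67*Q + 201*O (B(O, Q) = (26 + 41)*(O + (Q + 2*O)) = 67*(Q + 3*O) = 67*Q + 201*O)
C = 1/5183 (C = 1/(-9624 + (67*(2*(-5)) + 201*77)) = 1/(-9624 + (67*(-10) + 15477)) = 1/(-9624 + (-670 + 15477)) = 1/(-9624 + 14807) = 1/5183 ≈ 0.00019294)
-C = -1*1/5183 = -1/5183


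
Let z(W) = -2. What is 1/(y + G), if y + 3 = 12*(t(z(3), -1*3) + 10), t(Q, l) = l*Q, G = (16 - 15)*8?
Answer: 1/197 ≈ 0.0050761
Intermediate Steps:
G = 8 (G = 1*8 = 8)
t(Q, l) = Q*l
y = 189 (y = -3 + 12*(-(-2)*3 + 10) = -3 + 12*(-2*(-3) + 10) = -3 + 12*(6 + 10) = -3 + 12*16 = -3 + 192 = 189)
1/(y + G) = 1/(189 + 8) = 1/197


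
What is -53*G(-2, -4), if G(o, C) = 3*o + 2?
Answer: 212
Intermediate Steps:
G(o, C) = 2 + 3*o
-53*G(-2, -4) = -53*(2 + 3*(-2)) = -53*(2 - 6) = -53*(-4) = 212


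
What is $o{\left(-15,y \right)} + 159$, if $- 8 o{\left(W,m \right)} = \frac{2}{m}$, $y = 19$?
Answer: $\frac{12083}{76} \approx 158.99$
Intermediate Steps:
$o{\left(W,m \right)} = - \frac{1}{4 m}$ ($o{\left(W,m \right)} = - \frac{2 \frac{1}{m}}{8} = - \frac{1}{4 m}$)
$o{\left(-15,y \right)} + 159 = - \frac{1}{4 \cdot 19} + 159 = \left(- \frac{1}{4}\right) \frac{1}{19} + 159 = - \frac{1}{76} + 159 = \frac{12083}{76}$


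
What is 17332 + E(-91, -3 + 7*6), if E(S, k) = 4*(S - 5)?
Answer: 16948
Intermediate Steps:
E(S, k) = -20 + 4*S (E(S, k) = 4*(-5 + S) = -20 + 4*S)
17332 + E(-91, -3 + 7*6) = 17332 + (-20 + 4*(-91)) = 17332 + (-20 - 364) = 17332 - 384 = 16948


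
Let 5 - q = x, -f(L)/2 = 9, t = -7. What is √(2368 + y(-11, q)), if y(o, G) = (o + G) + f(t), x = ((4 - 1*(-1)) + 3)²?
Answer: 2*√570 ≈ 47.749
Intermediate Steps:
x = 64 (x = ((4 + 1) + 3)² = (5 + 3)² = 8² = 64)
f(L) = -18 (f(L) = -2*9 = -18)
q = -59 (q = 5 - 1*64 = 5 - 64 = -59)
y(o, G) = -18 + G + o (y(o, G) = (o + G) - 18 = (G + o) - 18 = -18 + G + o)
√(2368 + y(-11, q)) = √(2368 + (-18 - 59 - 11)) = √(2368 - 88) = √2280 = 2*√570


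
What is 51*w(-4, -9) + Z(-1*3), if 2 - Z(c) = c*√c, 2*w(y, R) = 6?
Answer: 155 + 3*I*√3 ≈ 155.0 + 5.1962*I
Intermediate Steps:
w(y, R) = 3 (w(y, R) = (½)*6 = 3)
Z(c) = 2 - c^(3/2) (Z(c) = 2 - c*√c = 2 - c^(3/2))
51*w(-4, -9) + Z(-1*3) = 51*3 + (2 - (-1*3)^(3/2)) = 153 + (2 - (-3)^(3/2)) = 153 + (2 - (-3)*I*√3) = 153 + (2 + 3*I*√3) = 155 + 3*I*√3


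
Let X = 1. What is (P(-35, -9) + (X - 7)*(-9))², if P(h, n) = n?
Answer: 2025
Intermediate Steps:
(P(-35, -9) + (X - 7)*(-9))² = (-9 + (1 - 7)*(-9))² = (-9 - 6*(-9))² = (-9 + 54)² = 45² = 2025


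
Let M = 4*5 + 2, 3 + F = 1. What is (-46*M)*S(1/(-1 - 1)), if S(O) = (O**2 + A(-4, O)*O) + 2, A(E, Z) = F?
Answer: -3289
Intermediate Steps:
F = -2 (F = -3 + 1 = -2)
A(E, Z) = -2
M = 22 (M = 20 + 2 = 22)
S(O) = 2 + O**2 - 2*O (S(O) = (O**2 - 2*O) + 2 = 2 + O**2 - 2*O)
(-46*M)*S(1/(-1 - 1)) = (-46*22)*(2 + (1/(-1 - 1))**2 - 2/(-1 - 1)) = -1012*(2 + (1/(-2))**2 - 2/(-2)) = -1012*(2 + (-1/2)**2 - 2*(-1/2)) = -1012*(2 + 1/4 + 1) = -1012*13/4 = -3289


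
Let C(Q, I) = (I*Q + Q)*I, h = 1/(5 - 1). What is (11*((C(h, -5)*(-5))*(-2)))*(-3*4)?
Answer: -6600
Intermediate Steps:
h = 1/4 ≈ 0.25000
C(Q, I) = I*(Q + I*Q) (C(Q, I) = (Q + I*Q)*I = I*(Q + I*Q))
(11*((C(h, -5)*(-5))*(-2)))*(-3*4) = (11*((-5*1/4*(1 - 5)*(-5))*(-2)))*(-3*4) = (11*((-5*1/4*(-4)*(-5))*(-2)))*(-12) = (11*((5*(-5))*(-2)))*(-12) = (11*(-25*(-2)))*(-12) = (11*50)*(-12) = 550*(-12) = -6600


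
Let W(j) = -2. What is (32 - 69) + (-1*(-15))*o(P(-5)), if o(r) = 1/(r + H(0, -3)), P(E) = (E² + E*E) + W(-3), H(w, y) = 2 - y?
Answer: -1946/53 ≈ -36.717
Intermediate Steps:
P(E) = -2 + 2*E² (P(E) = (E² + E*E) - 2 = (E² + E²) - 2 = 2*E² - 2 = -2 + 2*E²)
o(r) = 1/(5 + r) (o(r) = 1/(r + (2 - 1*(-3))) = 1/(r + (2 + 3)) = 1/(r + 5) = 1/(5 + r))
(32 - 69) + (-1*(-15))*o(P(-5)) = (32 - 69) + (-1*(-15))/(5 + (-2 + 2*(-5)²)) = -37 + 15/(5 + (-2 + 2*25)) = -37 + 15/(5 + (-2 + 50)) = -37 + 15/(5 + 48) = -37 + 15/53 = -1946/53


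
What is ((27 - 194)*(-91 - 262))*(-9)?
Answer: -530559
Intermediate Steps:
((27 - 194)*(-91 - 262))*(-9) = -167*(-353)*(-9) = 58951*(-9) = -530559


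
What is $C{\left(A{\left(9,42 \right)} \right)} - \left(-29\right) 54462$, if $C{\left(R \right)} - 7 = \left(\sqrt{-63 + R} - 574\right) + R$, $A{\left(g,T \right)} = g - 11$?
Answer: $1578829 + i \sqrt{65} \approx 1.5788 \cdot 10^{6} + 8.0623 i$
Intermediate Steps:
$A{\left(g,T \right)} = -11 + g$ ($A{\left(g,T \right)} = g - 11 = -11 + g$)
$C{\left(R \right)} = -567 + R + \sqrt{-63 + R}$ ($C{\left(R \right)} = 7 + \left(\left(\sqrt{-63 + R} - 574\right) + R\right) = 7 + \left(\left(-574 + \sqrt{-63 + R}\right) + R\right) = 7 + \left(-574 + R + \sqrt{-63 + R}\right) = -567 + R + \sqrt{-63 + R}$)
$C{\left(A{\left(9,42 \right)} \right)} - \left(-29\right) 54462 = \left(-567 + \left(-11 + 9\right) + \sqrt{-63 + \left(-11 + 9\right)}\right) - \left(-29\right) 54462 = \left(-567 - 2 + \sqrt{-63 - 2}\right) - -1579398 = \left(-567 - 2 + \sqrt{-65}\right) + 1579398 = \left(-567 - 2 + i \sqrt{65}\right) + 1579398 = \left(-569 + i \sqrt{65}\right) + 1579398 = 1578829 + i \sqrt{65}$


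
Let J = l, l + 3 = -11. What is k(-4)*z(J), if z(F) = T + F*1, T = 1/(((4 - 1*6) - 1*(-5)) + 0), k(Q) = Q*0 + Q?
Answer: 164/3 ≈ 54.667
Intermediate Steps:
l = -14 (l = -3 - 11 = -14)
k(Q) = Q (k(Q) = 0 + Q = Q)
J = -14
T = ⅓ (T = 1/(((4 - 6) + 5) + 0) = 1/((-2 + 5) + 0) = 1/(3 + 0) = 1/3 = ⅓ ≈ 0.33333)
z(F) = ⅓ + F (z(F) = ⅓ + F*1 = ⅓ + F)
k(-4)*z(J) = -4*(⅓ - 14) = -4*(-41/3) = 164/3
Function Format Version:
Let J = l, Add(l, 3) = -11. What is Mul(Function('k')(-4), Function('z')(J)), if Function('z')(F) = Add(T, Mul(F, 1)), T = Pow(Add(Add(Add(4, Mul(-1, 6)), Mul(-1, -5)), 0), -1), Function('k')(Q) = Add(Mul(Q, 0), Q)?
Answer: Rational(164, 3) ≈ 54.667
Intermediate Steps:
l = -14 (l = Add(-3, -11) = -14)
Function('k')(Q) = Q (Function('k')(Q) = Add(0, Q) = Q)
J = -14
T = Rational(1, 3) (T = Pow(Add(Add(Add(4, -6), 5), 0), -1) = Pow(Add(Add(-2, 5), 0), -1) = Pow(Add(3, 0), -1) = Pow(3, -1) = Rational(1, 3) ≈ 0.33333)
Function('z')(F) = Add(Rational(1, 3), F) (Function('z')(F) = Add(Rational(1, 3), Mul(F, 1)) = Add(Rational(1, 3), F))
Mul(Function('k')(-4), Function('z')(J)) = Mul(-4, Add(Rational(1, 3), -14)) = Mul(-4, Rational(-41, 3)) = Rational(164, 3)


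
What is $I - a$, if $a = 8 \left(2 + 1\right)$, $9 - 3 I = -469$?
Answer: $\frac{406}{3} \approx 135.33$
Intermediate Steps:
$I = \frac{478}{3}$ ($I = 3 - - \frac{469}{3} = 3 + \frac{469}{3} = \frac{478}{3} \approx 159.33$)
$a = 24$ ($a = 8 \cdot 3 = 24$)
$I - a = \frac{478}{3} - 24 = \frac{406}{3}$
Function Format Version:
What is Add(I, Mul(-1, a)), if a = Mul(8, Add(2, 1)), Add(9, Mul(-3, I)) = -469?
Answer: Rational(406, 3) ≈ 135.33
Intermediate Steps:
I = Rational(478, 3) (I = Add(3, Mul(Rational(-1, 3), -469)) = Add(3, Rational(469, 3)) = Rational(478, 3) ≈ 159.33)
a = 24 (a = Mul(8, 3) = 24)
Add(I, Mul(-1, a)) = Add(Rational(478, 3), Mul(-1, 24)) = Add(Rational(478, 3), -24) = Rational(406, 3)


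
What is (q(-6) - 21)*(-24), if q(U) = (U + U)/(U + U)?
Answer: 480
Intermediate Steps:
q(U) = 1 (q(U) = (2*U)/((2*U)) = (2*U)*(1/(2*U)) = 1)
(q(-6) - 21)*(-24) = (1 - 21)*(-24) = -20*(-24) = 480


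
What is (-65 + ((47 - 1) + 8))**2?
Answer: 121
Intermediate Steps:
(-65 + ((47 - 1) + 8))**2 = (-65 + (46 + 8))**2 = (-65 + 54)**2 = (-11)**2 = 121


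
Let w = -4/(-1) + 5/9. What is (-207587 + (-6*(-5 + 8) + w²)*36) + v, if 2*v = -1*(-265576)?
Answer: -672299/9 ≈ -74700.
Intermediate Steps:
v = 132788 (v = (-1*(-265576))/2 = (½)*265576 = 132788)
w = 41/9 (w = -4*(-1) + 5*(⅑) = 4 + 5/9 = 41/9 ≈ 4.5556)
(-207587 + (-6*(-5 + 8) + w²)*36) + v = (-207587 + (-6*(-5 + 8) + (41/9)²)*36) + 132788 = (-207587 + (-6*3 + 1681/81)*36) + 132788 = (-207587 + (-18 + 1681/81)*36) + 132788 = (-207587 + (223/81)*36) + 132788 = (-207587 + 892/9) + 132788 = -1867391/9 + 132788 = -672299/9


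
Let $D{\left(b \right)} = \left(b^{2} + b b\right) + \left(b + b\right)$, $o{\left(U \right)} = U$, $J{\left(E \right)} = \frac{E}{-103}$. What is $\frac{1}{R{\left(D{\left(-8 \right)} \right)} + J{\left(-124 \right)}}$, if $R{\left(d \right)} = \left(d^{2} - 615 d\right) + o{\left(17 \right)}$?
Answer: $- \frac{103}{5800733} \approx -1.7756 \cdot 10^{-5}$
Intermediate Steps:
$J{\left(E \right)} = - \frac{E}{103}$ ($J{\left(E \right)} = E \left(- \frac{1}{103}\right) = - \frac{E}{103}$)
$D{\left(b \right)} = 2 b + 2 b^{2}$ ($D{\left(b \right)} = \left(b^{2} + b^{2}\right) + 2 b = 2 b^{2} + 2 b = 2 b + 2 b^{2}$)
$R{\left(d \right)} = 17 + d^{2} - 615 d$ ($R{\left(d \right)} = \left(d^{2} - 615 d\right) + 17 = 17 + d^{2} - 615 d$)
$\frac{1}{R{\left(D{\left(-8 \right)} \right)} + J{\left(-124 \right)}} = \frac{1}{\left(17 + \left(2 \left(-8\right) \left(1 - 8\right)\right)^{2} - 615 \cdot 2 \left(-8\right) \left(1 - 8\right)\right) - - \frac{124}{103}} = \frac{1}{\left(17 + \left(2 \left(-8\right) \left(-7\right)\right)^{2} - 615 \cdot 2 \left(-8\right) \left(-7\right)\right) + \frac{124}{103}} = \frac{1}{\left(17 + 112^{2} - 68880\right) + \frac{124}{103}} = \frac{1}{\left(17 + 12544 - 68880\right) + \frac{124}{103}} = \frac{1}{-56319 + \frac{124}{103}} = \frac{1}{- \frac{5800733}{103}} = - \frac{103}{5800733}$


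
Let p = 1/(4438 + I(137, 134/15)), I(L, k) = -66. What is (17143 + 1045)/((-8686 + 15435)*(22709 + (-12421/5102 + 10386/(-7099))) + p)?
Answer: 1440033958370864/12132510669382407883 ≈ 0.00011869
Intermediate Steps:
p = 1/4372 (p = 1/(4438 - 66) = 1/4372 ≈ 0.00022873)
(17143 + 1045)/((-8686 + 15435)*(22709 + (-12421/5102 + 10386/(-7099))) + p) = (17143 + 1045)/((-8686 + 15435)*(22709 + (-12421/5102 + 10386/(-7099))) + 1/4372) = 18188/(6749*(22709 + (-12421*1/5102 + 10386*(-1/7099))) + 1/4372) = 18188/(6749*(22709 + (-12421/5102 - 10386/7099)) + 1/4372) = 18188/(6749*(22709 - 141166051/36219098) + 1/4372) = 18188/(6749*(822358330431/36219098) + 1/4372) = 18188/(5550096372078819/36219098 + 1/4372) = 18188/(12132510669382407883/79174948228) = 18188*(79174948228/12132510669382407883) = 1440033958370864/12132510669382407883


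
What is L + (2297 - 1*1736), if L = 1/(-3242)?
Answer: 1818761/3242 ≈ 561.00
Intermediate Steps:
L = -1/3242 ≈ -0.00030845
L + (2297 - 1*1736) = -1/3242 + (2297 - 1*1736) = -1/3242 + (2297 - 1736) = -1/3242 + 561 = 1818761/3242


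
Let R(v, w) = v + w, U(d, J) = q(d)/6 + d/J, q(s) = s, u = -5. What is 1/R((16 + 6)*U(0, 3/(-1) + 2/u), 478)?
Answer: 1/478 ≈ 0.0020920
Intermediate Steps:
U(d, J) = d/6 + d/J
1/R((16 + 6)*U(0, 3/(-1) + 2/u), 478) = 1/((16 + 6)*((1/6)*0 + 0/(3/(-1) + 2/(-5))) + 478) = 1/(22*(0 + 0/(3*(-1) + 2*(-1/5))) + 478) = 1/(22*(0 + 0/(-3 - 2/5)) + 478) = 1/(22*(0 + 0/(-17/5)) + 478) = 1/(22*(0 + 0*(-5/17)) + 478) = 1/(22*(0 + 0) + 478) = 1/(22*0 + 478) = 1/(0 + 478) = 1/478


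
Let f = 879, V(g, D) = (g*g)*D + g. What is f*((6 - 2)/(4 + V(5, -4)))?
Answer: -3516/91 ≈ -38.637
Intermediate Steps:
V(g, D) = g + D*g² (V(g, D) = g²*D + g = D*g² + g = g + D*g²)
f*((6 - 2)/(4 + V(5, -4))) = 879*((6 - 2)/(4 + 5*(1 - 4*5))) = 879*(4/(4 + 5*(1 - 20))) = 879*(4/(4 + 5*(-19))) = 879*(4/(4 - 95)) = 879*(4/(-91)) = 879*(4*(-1/91)) = 879*(-4/91) = -3516/91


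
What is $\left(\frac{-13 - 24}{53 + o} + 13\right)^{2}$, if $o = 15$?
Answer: $\frac{717409}{4624} \approx 155.15$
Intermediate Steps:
$\left(\frac{-13 - 24}{53 + o} + 13\right)^{2} = \left(\frac{-13 - 24}{53 + 15} + 13\right)^{2} = \left(- \frac{37}{68} + 13\right)^{2} = \left(\frac{847}{68}\right)^{2} = \frac{717409}{4624}$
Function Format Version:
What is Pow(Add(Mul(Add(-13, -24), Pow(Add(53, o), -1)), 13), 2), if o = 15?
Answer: Rational(717409, 4624) ≈ 155.15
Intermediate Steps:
Pow(Add(Mul(Add(-13, -24), Pow(Add(53, o), -1)), 13), 2) = Pow(Add(Mul(Add(-13, -24), Pow(Add(53, 15), -1)), 13), 2) = Pow(Add(Mul(-37, Pow(68, -1)), 13), 2) = Pow(Add(Mul(-37, Rational(1, 68)), 13), 2) = Pow(Add(Rational(-37, 68), 13), 2) = Pow(Rational(847, 68), 2) = Rational(717409, 4624)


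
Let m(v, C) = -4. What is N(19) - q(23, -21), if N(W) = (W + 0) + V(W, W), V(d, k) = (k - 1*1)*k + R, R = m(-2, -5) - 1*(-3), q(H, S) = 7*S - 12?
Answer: 519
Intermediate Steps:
q(H, S) = -12 + 7*S
R = -1 (R = -4 - 1*(-3) = -4 + 3 = -1)
V(d, k) = -1 + k*(-1 + k) (V(d, k) = (k - 1*1)*k - 1 = (k - 1)*k - 1 = (-1 + k)*k - 1 = k*(-1 + k) - 1 = -1 + k*(-1 + k))
N(W) = -1 + W² (N(W) = (W + 0) + (-1 + W² - W) = W + (-1 + W² - W) = -1 + W²)
N(19) - q(23, -21) = (-1 + 19²) - (-12 + 7*(-21)) = (-1 + 361) - (-12 - 147) = 360 - 1*(-159) = 360 + 159 = 519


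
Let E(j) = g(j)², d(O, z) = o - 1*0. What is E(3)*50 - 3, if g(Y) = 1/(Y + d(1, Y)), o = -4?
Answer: 47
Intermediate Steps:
d(O, z) = -4 (d(O, z) = -4 - 1*0 = -4 + 0 = -4)
g(Y) = 1/(-4 + Y) (g(Y) = 1/(Y - 4) = 1/(-4 + Y))
E(j) = (-4 + j)⁻² (E(j) = (1/(-4 + j))² = (-4 + j)⁻²)
E(3)*50 - 3 = 50/(-4 + 3)² - 3 = 50/(-1)² - 3 = 1*50 - 3 = 50 - 3 = 47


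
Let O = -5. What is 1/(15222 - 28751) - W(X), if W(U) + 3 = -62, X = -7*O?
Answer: 879384/13529 ≈ 65.000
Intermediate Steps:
X = 35 (X = -7*(-5) = 35)
W(U) = -65 (W(U) = -3 - 62 = -65)
1/(15222 - 28751) - W(X) = 1/(15222 - 28751) - 1*(-65) = 1/(-13529) + 65 = -1/13529 + 65 = 879384/13529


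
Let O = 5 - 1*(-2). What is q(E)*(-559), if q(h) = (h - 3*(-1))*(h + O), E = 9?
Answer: -107328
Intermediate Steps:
O = 7 (O = 5 + 2 = 7)
q(h) = (3 + h)*(7 + h) (q(h) = (h - 3*(-1))*(h + 7) = (h + 3)*(7 + h) = (3 + h)*(7 + h))
q(E)*(-559) = (21 + 9² + 10*9)*(-559) = (21 + 81 + 90)*(-559) = 192*(-559) = -107328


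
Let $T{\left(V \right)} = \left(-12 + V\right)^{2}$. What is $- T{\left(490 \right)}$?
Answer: $-228484$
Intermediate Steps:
$- T{\left(490 \right)} = - \left(-12 + 490\right)^{2} = - 478^{2} = \left(-1\right) 228484 = -228484$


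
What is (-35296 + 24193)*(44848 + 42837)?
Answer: -973566555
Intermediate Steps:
(-35296 + 24193)*(44848 + 42837) = -11103*87685 = -973566555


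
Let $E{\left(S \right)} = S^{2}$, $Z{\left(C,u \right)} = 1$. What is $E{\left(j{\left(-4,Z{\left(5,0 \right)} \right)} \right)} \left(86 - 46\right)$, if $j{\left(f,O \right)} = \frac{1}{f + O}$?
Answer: $\frac{40}{9} \approx 4.4444$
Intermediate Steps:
$j{\left(f,O \right)} = \frac{1}{O + f}$
$E{\left(j{\left(-4,Z{\left(5,0 \right)} \right)} \right)} \left(86 - 46\right) = \left(\frac{1}{1 - 4}\right)^{2} \left(86 - 46\right) = \left(\frac{1}{-3}\right)^{2} \cdot 40 = \left(- \frac{1}{3}\right)^{2} \cdot 40 = \frac{1}{9} \cdot 40 = \frac{40}{9}$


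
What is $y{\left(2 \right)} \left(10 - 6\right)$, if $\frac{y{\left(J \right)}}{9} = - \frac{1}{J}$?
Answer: $-18$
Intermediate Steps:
$y{\left(J \right)} = - \frac{9}{J}$ ($y{\left(J \right)} = 9 \left(- \frac{1}{J}\right) = - \frac{9}{J}$)
$y{\left(2 \right)} \left(10 - 6\right) = - \frac{9}{2} \left(10 - 6\right) = \left(-9\right) \frac{1}{2} \cdot 4 = \left(- \frac{9}{2}\right) 4 = -18$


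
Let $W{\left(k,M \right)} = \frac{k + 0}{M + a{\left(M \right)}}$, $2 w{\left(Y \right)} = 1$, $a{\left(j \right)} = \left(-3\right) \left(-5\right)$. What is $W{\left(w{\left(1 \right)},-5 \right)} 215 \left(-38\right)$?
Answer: $- \frac{817}{2} \approx -408.5$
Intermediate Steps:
$a{\left(j \right)} = 15$
$w{\left(Y \right)} = \frac{1}{2}$ ($w{\left(Y \right)} = \frac{1}{2} \cdot 1 = \frac{1}{2}$)
$W{\left(k,M \right)} = \frac{k}{15 + M}$ ($W{\left(k,M \right)} = \frac{k + 0}{M + 15} = \frac{k}{15 + M}$)
$W{\left(w{\left(1 \right)},-5 \right)} 215 \left(-38\right) = \frac{1}{2 \left(15 - 5\right)} 215 \left(-38\right) = \frac{1}{2 \cdot 10} \cdot 215 \left(-38\right) = \frac{1}{2} \cdot \frac{1}{10} \cdot 215 \left(-38\right) = \frac{1}{20} \cdot 215 \left(-38\right) = \frac{43}{4} \left(-38\right) = - \frac{817}{2}$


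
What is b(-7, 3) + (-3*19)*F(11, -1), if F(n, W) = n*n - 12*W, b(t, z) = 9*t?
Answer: -7644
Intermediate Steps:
F(n, W) = n² - 12*W
b(-7, 3) + (-3*19)*F(11, -1) = 9*(-7) + (-3*19)*(11² - 12*(-1)) = -63 - 57*(121 + 12) = -63 - 57*133 = -63 - 7581 = -7644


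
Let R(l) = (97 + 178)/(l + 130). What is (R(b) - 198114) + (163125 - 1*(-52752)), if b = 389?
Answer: 9219272/519 ≈ 17764.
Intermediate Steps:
R(l) = 275/(130 + l)
(R(b) - 198114) + (163125 - 1*(-52752)) = (275/(130 + 389) - 198114) + (163125 - 1*(-52752)) = (275/519 - 198114) + (163125 + 52752) = (275*(1/519) - 198114) + 215877 = (275/519 - 198114) + 215877 = -102820891/519 + 215877 = 9219272/519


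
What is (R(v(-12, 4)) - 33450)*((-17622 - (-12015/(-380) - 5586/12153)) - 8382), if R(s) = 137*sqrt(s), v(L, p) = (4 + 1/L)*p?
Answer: 134060919115125/153938 - 1098137274665*sqrt(141)/923628 ≈ 8.5676e+8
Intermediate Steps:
v(L, p) = p*(4 + 1/L)
(R(v(-12, 4)) - 33450)*((-17622 - (-12015/(-380) - 5586/12153)) - 8382) = (137*sqrt(4*4 + 4/(-12)) - 33450)*((-17622 - (-12015/(-380) - 5586/12153)) - 8382) = (137*sqrt(16 + 4*(-1/12)) - 33450)*((-17622 - (-12015*(-1/380) - 5586*1/12153)) - 8382) = (137*sqrt(16 - 1/3) - 33450)*((-17622 - (2403/76 - 1862/4051)) - 8382) = (137*sqrt(47/3) - 33450)*((-17622 - 1*9593041/307876) - 8382) = (137*(sqrt(141)/3) - 33450)*((-17622 - 9593041/307876) - 8382) = (137*sqrt(141)/3 - 33450)*(-5434983913/307876 - 8382) = (-33450 + 137*sqrt(141)/3)*(-8015600545/307876) = 134060919115125/153938 - 1098137274665*sqrt(141)/923628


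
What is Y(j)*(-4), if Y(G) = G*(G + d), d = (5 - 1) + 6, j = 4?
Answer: -224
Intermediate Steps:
d = 10 (d = 4 + 6 = 10)
Y(G) = G*(10 + G) (Y(G) = G*(G + 10) = G*(10 + G))
Y(j)*(-4) = (4*(10 + 4))*(-4) = (4*14)*(-4) = 56*(-4) = -224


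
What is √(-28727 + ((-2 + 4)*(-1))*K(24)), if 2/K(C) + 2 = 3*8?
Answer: 3*I*√386221/11 ≈ 169.49*I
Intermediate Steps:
K(C) = 1/11 (K(C) = 2/(-2 + 3*8) = 2/(-2 + 24) = 2/22 = 2*(1/22) = 1/11)
√(-28727 + ((-2 + 4)*(-1))*K(24)) = √(-28727 + ((-2 + 4)*(-1))*(1/11)) = √(-28727 + (2*(-1))*(1/11)) = √(-28727 - 2*1/11) = √(-28727 - 2/11) = √(-315999/11) = 3*I*√386221/11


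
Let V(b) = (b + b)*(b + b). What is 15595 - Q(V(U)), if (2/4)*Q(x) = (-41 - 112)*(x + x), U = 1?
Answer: 18043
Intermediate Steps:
V(b) = 4*b² (V(b) = (2*b)*(2*b) = 4*b²)
Q(x) = -612*x (Q(x) = 2*((-41 - 112)*(x + x)) = 2*(-306*x) = -612*x)
15595 - Q(V(U)) = 15595 - (-612)*4*1² = 15595 - (-612)*4*1 = 15595 - (-612)*4 = 15595 - 1*(-2448) = 15595 + 2448 = 18043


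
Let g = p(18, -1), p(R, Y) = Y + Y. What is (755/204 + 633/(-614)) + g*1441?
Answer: -180326677/62628 ≈ -2879.3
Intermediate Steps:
p(R, Y) = 2*Y
g = -2 (g = 2*(-1) = -2)
(755/204 + 633/(-614)) + g*1441 = (755/204 + 633/(-614)) - 2*1441 = (755*(1/204) + 633*(-1/614)) - 2882 = (755/204 - 633/614) - 2882 = 167219/62628 - 2882 = -180326677/62628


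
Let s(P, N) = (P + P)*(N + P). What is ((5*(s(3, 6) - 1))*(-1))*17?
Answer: -4505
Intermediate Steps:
s(P, N) = 2*P*(N + P) (s(P, N) = (2*P)*(N + P) = 2*P*(N + P))
((5*(s(3, 6) - 1))*(-1))*17 = ((5*(2*3*(6 + 3) - 1))*(-1))*17 = ((5*(2*3*9 - 1))*(-1))*17 = ((5*(54 - 1))*(-1))*17 = ((5*53)*(-1))*17 = (265*(-1))*17 = -265*17 = -4505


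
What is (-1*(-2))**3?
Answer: 8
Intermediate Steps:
(-1*(-2))**3 = 2**3 = 8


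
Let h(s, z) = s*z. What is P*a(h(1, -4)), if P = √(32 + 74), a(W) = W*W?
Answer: 16*√106 ≈ 164.73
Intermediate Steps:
a(W) = W²
P = √106 ≈ 10.296
P*a(h(1, -4)) = √106*(1*(-4))² = √106*(-4)² = √106*16 = 16*√106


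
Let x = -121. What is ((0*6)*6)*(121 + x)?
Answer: 0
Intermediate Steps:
((0*6)*6)*(121 + x) = ((0*6)*6)*(121 - 121) = (0*6)*0 = 0*0 = 0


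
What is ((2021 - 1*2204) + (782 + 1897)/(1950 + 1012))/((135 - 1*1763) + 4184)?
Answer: -179789/2523624 ≈ -0.071242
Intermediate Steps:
((2021 - 1*2204) + (782 + 1897)/(1950 + 1012))/((135 - 1*1763) + 4184) = ((2021 - 2204) + 2679/2962)/((135 - 1763) + 4184) = (-183 + 2679*(1/2962))/(-1628 + 4184) = (-183 + 2679/2962)/2556 = -539367/2962*1/2556 = -179789/2523624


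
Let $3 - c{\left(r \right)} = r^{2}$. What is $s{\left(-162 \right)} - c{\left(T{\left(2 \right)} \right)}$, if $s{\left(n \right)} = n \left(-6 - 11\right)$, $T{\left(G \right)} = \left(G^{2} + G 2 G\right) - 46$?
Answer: $3907$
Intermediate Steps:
$T{\left(G \right)} = -46 + 3 G^{2}$ ($T{\left(G \right)} = \left(G^{2} + 2 G G\right) - 46 = \left(G^{2} + 2 G^{2}\right) - 46 = 3 G^{2} - 46 = -46 + 3 G^{2}$)
$c{\left(r \right)} = 3 - r^{2}$
$s{\left(n \right)} = - 17 n$ ($s{\left(n \right)} = n \left(-17\right) = - 17 n$)
$s{\left(-162 \right)} - c{\left(T{\left(2 \right)} \right)} = \left(-17\right) \left(-162\right) - \left(3 - \left(-46 + 3 \cdot 2^{2}\right)^{2}\right) = 2754 - \left(3 - \left(-46 + 3 \cdot 4\right)^{2}\right) = 2754 - \left(3 - \left(-46 + 12\right)^{2}\right) = 2754 - \left(3 - \left(-34\right)^{2}\right) = 2754 - \left(3 - 1156\right) = 2754 - -1153 = 2754 + 1153 = 3907$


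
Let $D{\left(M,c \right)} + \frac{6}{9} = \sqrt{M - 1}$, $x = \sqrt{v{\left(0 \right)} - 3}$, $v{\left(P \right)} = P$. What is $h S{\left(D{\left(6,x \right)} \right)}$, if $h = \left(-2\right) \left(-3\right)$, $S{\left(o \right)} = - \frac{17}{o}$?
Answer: $- \frac{612}{41} - \frac{918 \sqrt{5}}{41} \approx -64.993$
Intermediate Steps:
$x = i \sqrt{3}$ ($x = \sqrt{0 - 3} = \sqrt{-3} = i \sqrt{3} \approx 1.732 i$)
$D{\left(M,c \right)} = - \frac{2}{3} + \sqrt{-1 + M}$ ($D{\left(M,c \right)} = - \frac{2}{3} + \sqrt{M - 1} = - \frac{2}{3} + \sqrt{-1 + M}$)
$h = 6$
$h S{\left(D{\left(6,x \right)} \right)} = 6 \left(- \frac{17}{- \frac{2}{3} + \sqrt{-1 + 6}}\right) = 6 \left(- \frac{17}{- \frac{2}{3} + \sqrt{5}}\right) = - \frac{102}{- \frac{2}{3} + \sqrt{5}}$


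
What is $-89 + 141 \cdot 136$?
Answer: $19087$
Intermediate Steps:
$-89 + 141 \cdot 136 = -89 + 19176 = 19087$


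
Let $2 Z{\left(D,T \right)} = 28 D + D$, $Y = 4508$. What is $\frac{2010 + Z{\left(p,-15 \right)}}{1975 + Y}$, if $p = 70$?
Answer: $\frac{3025}{6483} \approx 0.46661$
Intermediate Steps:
$Z{\left(D,T \right)} = \frac{29 D}{2}$ ($Z{\left(D,T \right)} = \frac{28 D + D}{2} = \frac{29 D}{2}$)
$\frac{2010 + Z{\left(p,-15 \right)}}{1975 + Y} = \frac{2010 + \frac{29}{2} \cdot 70}{1975 + 4508} = \frac{2010 + 1015}{6483} = 3025 \cdot \frac{1}{6483} = \frac{3025}{6483}$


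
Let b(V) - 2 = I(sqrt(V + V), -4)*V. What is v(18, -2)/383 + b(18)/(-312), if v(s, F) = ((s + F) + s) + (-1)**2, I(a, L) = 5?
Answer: -6079/29874 ≈ -0.20349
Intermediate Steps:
b(V) = 2 + 5*V
v(s, F) = 1 + F + 2*s (v(s, F) = ((F + s) + s) + 1 = (F + 2*s) + 1 = 1 + F + 2*s)
v(18, -2)/383 + b(18)/(-312) = (1 - 2 + 2*18)/383 + (2 + 5*18)/(-312) = (1 - 2 + 36)*(1/383) + (2 + 90)*(-1/312) = 35*(1/383) + 92*(-1/312) = 35/383 - 23/78 = -6079/29874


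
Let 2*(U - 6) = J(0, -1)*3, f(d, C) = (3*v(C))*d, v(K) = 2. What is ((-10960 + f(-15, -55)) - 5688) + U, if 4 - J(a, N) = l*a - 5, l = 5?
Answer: -33437/2 ≈ -16719.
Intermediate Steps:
f(d, C) = 6*d (f(d, C) = (3*2)*d = 6*d)
J(a, N) = 9 - 5*a (J(a, N) = 4 - (5*a - 5) = 4 - (-5 + 5*a) = 4 + (5 - 5*a) = 9 - 5*a)
U = 39/2 (U = 6 + ((9 - 5*0)*3)/2 = 6 + ((9 + 0)*3)/2 = 6 + (9*3)/2 = 6 + (1/2)*27 = 6 + 27/2 = 39/2 ≈ 19.500)
((-10960 + f(-15, -55)) - 5688) + U = ((-10960 + 6*(-15)) - 5688) + 39/2 = ((-10960 - 90) - 5688) + 39/2 = (-11050 - 5688) + 39/2 = -16738 + 39/2 = -33437/2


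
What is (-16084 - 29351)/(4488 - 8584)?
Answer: 45435/4096 ≈ 11.093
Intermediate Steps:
(-16084 - 29351)/(4488 - 8584) = -45435/(-4096) = -45435*(-1/4096) = 45435/4096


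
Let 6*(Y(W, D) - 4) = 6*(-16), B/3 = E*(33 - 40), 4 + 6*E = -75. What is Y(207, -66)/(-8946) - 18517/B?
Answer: -7888084/117789 ≈ -66.968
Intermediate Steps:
E = -79/6 (E = -2/3 + (1/6)*(-75) = -2/3 - 25/2 = -79/6 ≈ -13.167)
B = 553/2 (B = 3*(-79*(33 - 40)/6) = 3*(-79/6*(-7)) = 3*(553/6) = 553/2 ≈ 276.50)
Y(W, D) = -12 (Y(W, D) = 4 + (6*(-16))/6 = 4 + (1/6)*(-96) = 4 - 16 = -12)
Y(207, -66)/(-8946) - 18517/B = -12/(-8946) - 18517/553/2 = -12*(-1/8946) - 18517*2/553 = 2/1491 - 37034/553 = -7888084/117789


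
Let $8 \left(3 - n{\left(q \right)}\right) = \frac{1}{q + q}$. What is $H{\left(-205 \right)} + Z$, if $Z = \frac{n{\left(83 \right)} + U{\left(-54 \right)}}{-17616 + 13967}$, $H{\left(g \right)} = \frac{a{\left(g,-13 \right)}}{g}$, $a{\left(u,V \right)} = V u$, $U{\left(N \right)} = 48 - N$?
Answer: $- \frac{63135775}{4845872} \approx -13.029$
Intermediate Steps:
$H{\left(g \right)} = -13$ ($H{\left(g \right)} = \frac{\left(-13\right) g}{g} = -13$)
$n{\left(q \right)} = 3 - \frac{1}{16 q}$ ($n{\left(q \right)} = 3 - \frac{1}{8 \left(q + q\right)} = 3 - \frac{1}{8 \cdot 2 q} = 3 - \frac{\frac{1}{2} \frac{1}{q}}{8} = 3 - \frac{1}{16 q}$)
$Z = - \frac{139439}{4845872}$ ($Z = \frac{\left(3 - \frac{1}{16 \cdot 83}\right) + \left(48 - -54\right)}{-17616 + 13967} = \frac{\left(3 - \frac{1}{1328}\right) + \left(48 + 54\right)}{-3649} = \left(\left(3 - \frac{1}{1328}\right) + 102\right) \left(- \frac{1}{3649}\right) = \left(\frac{3983}{1328} + 102\right) \left(- \frac{1}{3649}\right) = \frac{139439}{1328} \left(- \frac{1}{3649}\right) = - \frac{139439}{4845872} \approx -0.028775$)
$H{\left(-205 \right)} + Z = -13 - \frac{139439}{4845872} = - \frac{63135775}{4845872}$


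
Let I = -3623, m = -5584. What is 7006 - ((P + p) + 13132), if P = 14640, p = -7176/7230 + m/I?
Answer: -90660833302/4365715 ≈ -20767.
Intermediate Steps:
p = 2395612/4365715 (p = -7176/7230 - 5584/(-3623) = -7176*1/7230 - 5584*(-1/3623) = -1196/1205 + 5584/3623 = 2395612/4365715 ≈ 0.54873)
7006 - ((P + p) + 13132) = 7006 - ((14640 + 2395612/4365715) + 13132) = 7006 - (63916463212/4365715 + 13132) = 7006 - 1*121247032592/4365715 = 7006 - 121247032592/4365715 = -90660833302/4365715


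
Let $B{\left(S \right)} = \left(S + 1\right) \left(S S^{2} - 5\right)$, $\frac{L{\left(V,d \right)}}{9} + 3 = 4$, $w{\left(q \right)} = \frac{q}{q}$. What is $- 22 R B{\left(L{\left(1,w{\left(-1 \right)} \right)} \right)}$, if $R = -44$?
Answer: $7008320$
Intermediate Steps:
$w{\left(q \right)} = 1$
$L{\left(V,d \right)} = 9$ ($L{\left(V,d \right)} = -27 + 9 \cdot 4 = -27 + 36 = 9$)
$B{\left(S \right)} = \left(1 + S\right) \left(-5 + S^{3}\right)$ ($B{\left(S \right)} = \left(1 + S\right) \left(S^{3} - 5\right) = \left(1 + S\right) \left(-5 + S^{3}\right)$)
$- 22 R B{\left(L{\left(1,w{\left(-1 \right)} \right)} \right)} = \left(-22\right) \left(-44\right) \left(-5 + 9^{3} + 9^{4} - 45\right) = 968 \left(-5 + 729 + 6561 - 45\right) = 968 \cdot 7240 = 7008320$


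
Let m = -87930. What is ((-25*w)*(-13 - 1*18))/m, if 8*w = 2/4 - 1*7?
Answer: 2015/281376 ≈ 0.0071612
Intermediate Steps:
w = -13/16 (w = (2/4 - 1*7)/8 = (2*(¼) - 7)/8 = (½ - 7)/8 = (⅛)*(-13/2) = -13/16 ≈ -0.81250)
((-25*w)*(-13 - 1*18))/m = ((-25*(-13/16))*(-13 - 1*18))/(-87930) = (325*(-13 - 18)/16)*(-1/87930) = ((325/16)*(-31))*(-1/87930) = -10075/16*(-1/87930) = 2015/281376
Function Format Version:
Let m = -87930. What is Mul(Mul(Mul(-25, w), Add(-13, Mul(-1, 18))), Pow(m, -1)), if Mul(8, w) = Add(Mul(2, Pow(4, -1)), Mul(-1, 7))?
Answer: Rational(2015, 281376) ≈ 0.0071612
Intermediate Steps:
w = Rational(-13, 16) (w = Mul(Rational(1, 8), Add(Mul(2, Pow(4, -1)), Mul(-1, 7))) = Mul(Rational(1, 8), Add(Mul(2, Rational(1, 4)), -7)) = Mul(Rational(1, 8), Add(Rational(1, 2), -7)) = Mul(Rational(1, 8), Rational(-13, 2)) = Rational(-13, 16) ≈ -0.81250)
Mul(Mul(Mul(-25, w), Add(-13, Mul(-1, 18))), Pow(m, -1)) = Mul(Mul(Mul(-25, Rational(-13, 16)), Add(-13, Mul(-1, 18))), Pow(-87930, -1)) = Mul(Mul(Rational(325, 16), Add(-13, -18)), Rational(-1, 87930)) = Mul(Mul(Rational(325, 16), -31), Rational(-1, 87930)) = Mul(Rational(-10075, 16), Rational(-1, 87930)) = Rational(2015, 281376)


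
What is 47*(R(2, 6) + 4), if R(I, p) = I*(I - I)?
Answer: 188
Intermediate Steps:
R(I, p) = 0 (R(I, p) = I*0 = 0)
47*(R(2, 6) + 4) = 47*(0 + 4) = 47*4 = 188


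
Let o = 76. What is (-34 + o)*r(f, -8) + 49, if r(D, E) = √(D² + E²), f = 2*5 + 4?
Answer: 49 + 84*√65 ≈ 726.23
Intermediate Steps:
f = 14 (f = 10 + 4 = 14)
(-34 + o)*r(f, -8) + 49 = (-34 + 76)*√(14² + (-8)²) + 49 = 42*√(196 + 64) + 49 = 42*√260 + 49 = 42*(2*√65) + 49 = 84*√65 + 49 = 49 + 84*√65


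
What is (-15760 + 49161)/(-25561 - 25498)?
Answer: -33401/51059 ≈ -0.65416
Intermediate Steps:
(-15760 + 49161)/(-25561 - 25498) = 33401/(-51059) = 33401*(-1/51059) = -33401/51059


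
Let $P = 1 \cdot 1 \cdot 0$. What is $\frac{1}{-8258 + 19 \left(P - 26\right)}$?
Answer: $- \frac{1}{8752} \approx -0.00011426$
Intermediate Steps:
$P = 0$ ($P = 1 \cdot 0 = 0$)
$\frac{1}{-8258 + 19 \left(P - 26\right)} = \frac{1}{-8258 + 19 \left(0 - 26\right)} = \frac{1}{-8258 + 19 \left(-26\right)} = \frac{1}{-8258 - 494} = \frac{1}{-8752} = - \frac{1}{8752}$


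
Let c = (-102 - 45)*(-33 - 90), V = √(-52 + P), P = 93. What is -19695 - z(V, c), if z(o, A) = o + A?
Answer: -37776 - √41 ≈ -37782.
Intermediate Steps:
V = √41 (V = √(-52 + 93) = √41 ≈ 6.4031)
c = 18081 (c = -147*(-123) = 18081)
z(o, A) = A + o
-19695 - z(V, c) = -19695 - (18081 + √41) = -19695 + (-18081 - √41) = -37776 - √41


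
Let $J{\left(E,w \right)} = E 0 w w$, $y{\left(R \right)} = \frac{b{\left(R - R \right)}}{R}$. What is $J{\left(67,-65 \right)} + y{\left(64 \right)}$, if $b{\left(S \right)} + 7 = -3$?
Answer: $- \frac{5}{32} \approx -0.15625$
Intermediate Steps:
$b{\left(S \right)} = -10$ ($b{\left(S \right)} = -7 - 3 = -10$)
$y{\left(R \right)} = - \frac{10}{R}$
$J{\left(E,w \right)} = 0$ ($J{\left(E,w \right)} = 0 w w = 0 w = 0$)
$J{\left(67,-65 \right)} + y{\left(64 \right)} = 0 - \frac{10}{64} = 0 - \frac{5}{32} = - \frac{5}{32}$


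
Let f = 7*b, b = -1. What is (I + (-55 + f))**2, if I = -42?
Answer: 10816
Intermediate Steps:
f = -7 (f = 7*(-1) = -7)
(I + (-55 + f))**2 = (-42 + (-55 - 7))**2 = (-42 - 62)**2 = (-104)**2 = 10816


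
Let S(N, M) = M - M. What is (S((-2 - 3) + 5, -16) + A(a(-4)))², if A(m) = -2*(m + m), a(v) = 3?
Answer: 144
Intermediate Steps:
S(N, M) = 0
A(m) = -4*m
(S((-2 - 3) + 5, -16) + A(a(-4)))² = (0 - 4*3)² = (0 - 12)² = (-12)² = 144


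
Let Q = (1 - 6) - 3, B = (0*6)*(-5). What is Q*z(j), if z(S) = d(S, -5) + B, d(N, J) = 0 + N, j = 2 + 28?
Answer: -240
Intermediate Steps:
B = 0 (B = 0*(-5) = 0)
j = 30
Q = -8 (Q = -5 - 3 = -8)
d(N, J) = N
z(S) = S (z(S) = S + 0 = S)
Q*z(j) = -8*30 = -240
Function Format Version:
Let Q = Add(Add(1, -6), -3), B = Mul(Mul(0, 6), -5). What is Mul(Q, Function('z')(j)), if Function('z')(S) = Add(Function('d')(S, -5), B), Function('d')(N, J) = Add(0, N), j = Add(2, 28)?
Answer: -240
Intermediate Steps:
B = 0 (B = Mul(0, -5) = 0)
j = 30
Q = -8 (Q = Add(-5, -3) = -8)
Function('d')(N, J) = N
Function('z')(S) = S (Function('z')(S) = Add(S, 0) = S)
Mul(Q, Function('z')(j)) = Mul(-8, 30) = -240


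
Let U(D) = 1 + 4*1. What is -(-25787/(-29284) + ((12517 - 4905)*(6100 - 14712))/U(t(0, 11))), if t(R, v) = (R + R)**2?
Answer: 1919699137561/146420 ≈ 1.3111e+7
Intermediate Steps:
t(R, v) = 4*R**2 (t(R, v) = (2*R)**2 = 4*R**2)
U(D) = 5 (U(D) = 1 + 4 = 5)
-(-25787/(-29284) + ((12517 - 4905)*(6100 - 14712))/U(t(0, 11))) = -(-25787/(-29284) + ((12517 - 4905)*(6100 - 14712))/5) = -(-25787*(-1/29284) + (7612*(-8612))*(1/5)) = -(25787/29284 - 65554544*1/5) = -(25787/29284 - 65554544/5) = -1*(-1919699137561/146420) = 1919699137561/146420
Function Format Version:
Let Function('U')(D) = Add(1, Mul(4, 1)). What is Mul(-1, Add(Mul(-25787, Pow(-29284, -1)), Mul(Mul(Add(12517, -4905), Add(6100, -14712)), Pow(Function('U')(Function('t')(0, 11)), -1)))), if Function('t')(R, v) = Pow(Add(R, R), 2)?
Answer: Rational(1919699137561, 146420) ≈ 1.3111e+7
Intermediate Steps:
Function('t')(R, v) = Mul(4, Pow(R, 2)) (Function('t')(R, v) = Pow(Mul(2, R), 2) = Mul(4, Pow(R, 2)))
Function('U')(D) = 5 (Function('U')(D) = Add(1, 4) = 5)
Mul(-1, Add(Mul(-25787, Pow(-29284, -1)), Mul(Mul(Add(12517, -4905), Add(6100, -14712)), Pow(Function('U')(Function('t')(0, 11)), -1)))) = Mul(-1, Add(Mul(-25787, Pow(-29284, -1)), Mul(Mul(Add(12517, -4905), Add(6100, -14712)), Pow(5, -1)))) = Mul(-1, Add(Mul(-25787, Rational(-1, 29284)), Mul(Mul(7612, -8612), Rational(1, 5)))) = Mul(-1, Add(Rational(25787, 29284), Mul(-65554544, Rational(1, 5)))) = Mul(-1, Add(Rational(25787, 29284), Rational(-65554544, 5))) = Mul(-1, Rational(-1919699137561, 146420)) = Rational(1919699137561, 146420)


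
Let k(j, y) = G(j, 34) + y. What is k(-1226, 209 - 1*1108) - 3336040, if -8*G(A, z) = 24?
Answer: -3336942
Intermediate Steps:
G(A, z) = -3 (G(A, z) = -⅛*24 = -3)
k(j, y) = -3 + y
k(-1226, 209 - 1*1108) - 3336040 = (-3 + (209 - 1*1108)) - 3336040 = (-3 + (209 - 1108)) - 3336040 = (-3 - 899) - 3336040 = -902 - 3336040 = -3336942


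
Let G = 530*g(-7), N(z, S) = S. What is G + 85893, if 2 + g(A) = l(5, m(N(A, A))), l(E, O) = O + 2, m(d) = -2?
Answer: 84833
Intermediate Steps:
l(E, O) = 2 + O
g(A) = -2 (g(A) = -2 + (2 - 2) = -2 + 0 = -2)
G = -1060 (G = 530*(-2) = -1060)
G + 85893 = -1060 + 85893 = 84833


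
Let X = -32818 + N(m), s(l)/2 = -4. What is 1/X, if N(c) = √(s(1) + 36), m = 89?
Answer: -16409/538510548 - √7/538510548 ≈ -3.0476e-5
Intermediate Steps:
s(l) = -8 (s(l) = 2*(-4) = -8)
N(c) = 2*√7 (N(c) = √(-8 + 36) = √28 = 2*√7)
X = -32818 + 2*√7 ≈ -32813.
1/X = 1/(-32818 + 2*√7)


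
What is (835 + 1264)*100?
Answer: 209900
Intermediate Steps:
(835 + 1264)*100 = 2099*100 = 209900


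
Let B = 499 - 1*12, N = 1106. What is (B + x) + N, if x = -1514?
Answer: 79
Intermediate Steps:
B = 487 (B = 499 - 12 = 487)
(B + x) + N = (487 - 1514) + 1106 = -1027 + 1106 = 79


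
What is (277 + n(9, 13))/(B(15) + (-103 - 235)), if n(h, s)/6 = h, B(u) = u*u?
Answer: -331/113 ≈ -2.9292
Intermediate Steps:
B(u) = u**2
n(h, s) = 6*h
(277 + n(9, 13))/(B(15) + (-103 - 235)) = (277 + 6*9)/(15**2 + (-103 - 235)) = (277 + 54)/(225 - 338) = 331/(-113) = 331*(-1/113) = -331/113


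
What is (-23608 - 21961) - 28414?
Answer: -73983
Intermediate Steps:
(-23608 - 21961) - 28414 = -45569 - 28414 = -73983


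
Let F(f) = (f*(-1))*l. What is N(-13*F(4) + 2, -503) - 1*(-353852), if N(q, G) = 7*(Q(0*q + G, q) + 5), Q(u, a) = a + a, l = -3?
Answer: 351731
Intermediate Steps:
F(f) = 3*f (F(f) = (f*(-1))*(-3) = -f*(-3) = 3*f)
Q(u, a) = 2*a
N(q, G) = 35 + 14*q (N(q, G) = 7*(2*q + 5) = 7*(5 + 2*q) = 35 + 14*q)
N(-13*F(4) + 2, -503) - 1*(-353852) = (35 + 14*(-39*4 + 2)) - 1*(-353852) = (35 + 14*(-13*12 + 2)) + 353852 = (35 + 14*(-156 + 2)) + 353852 = (35 + 14*(-154)) + 353852 = (35 - 2156) + 353852 = -2121 + 353852 = 351731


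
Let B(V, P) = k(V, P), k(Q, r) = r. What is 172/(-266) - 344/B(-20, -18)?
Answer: 22102/1197 ≈ 18.464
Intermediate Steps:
B(V, P) = P
172/(-266) - 344/B(-20, -18) = 172/(-266) - 344/(-18) = 172*(-1/266) - 344*(-1/18) = -86/133 + 172/9 = 22102/1197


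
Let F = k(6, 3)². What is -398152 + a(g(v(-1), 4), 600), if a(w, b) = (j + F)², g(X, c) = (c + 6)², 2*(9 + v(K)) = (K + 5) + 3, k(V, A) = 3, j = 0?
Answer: -398071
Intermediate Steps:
v(K) = -5 + K/2 (v(K) = -9 + ((K + 5) + 3)/2 = -9 + ((5 + K) + 3)/2 = -9 + (8 + K)/2 = -9 + (4 + K/2) = -5 + K/2)
F = 9 (F = 3² = 9)
g(X, c) = (6 + c)²
a(w, b) = 81 (a(w, b) = (0 + 9)² = 9² = 81)
-398152 + a(g(v(-1), 4), 600) = -398152 + 81 = -398071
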